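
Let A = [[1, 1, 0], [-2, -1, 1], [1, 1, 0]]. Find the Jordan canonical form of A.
J = [[0, 1, 0], [0, 0, 1], [0, 0, 0]]

The characteristic polynomial is det(xI - A) = x^3, so the eigenvalues are 0 (algebraic multiplicity 3).

For λ = 0: rank(A) = 2, rank(A^2) = 1, rank(A^3) = 0. The eigenspace has dimension 3 - 2 = 1, so there is 1 Jordan block; the rank sequence gives block sizes [3].

Assembling the blocks gives the Jordan form J above.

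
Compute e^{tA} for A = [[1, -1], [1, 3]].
e^{tA} = [[(1 - t)*e^{2*t}, -t*e^{2*t}], [t*e^{2*t}, (t + 1)*e^{2*t}]]

A has Jordan form J = [[2, 1], [0, 2]] with A = PJP^{-1}, so e^{tA} = P e^{tJ} P^{-1}.

For a Jordan block J_k(λ), e^{tJ_k(λ)} = e^{λt} · (I + tN + t^2 N^2/2! + ... + t^{k-1} N^{k-1}/(k-1)!) where N is the nilpotent superdiagonal part.

Assembling the blocks and conjugating back gives the entries of e^{tA} as shown above.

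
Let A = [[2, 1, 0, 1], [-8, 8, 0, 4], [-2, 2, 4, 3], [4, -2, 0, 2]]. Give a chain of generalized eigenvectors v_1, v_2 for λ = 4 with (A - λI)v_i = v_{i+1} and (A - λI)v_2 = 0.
We seek v_1 ∈ ker((A - 4I)^2) \ ker(A - 4I), then set v_{i+1} = (A - 4I) v_i.

One such chain is v_1 = [[2, 9, 3, -4]]^T, v_2 = [[1, 4, 2, -2]]^T. Check: (A - 4I) v_2 = [[0, 0, 0, 0]]^T = 0.

v_1 = [[2, 9, 3, -4]]^T, v_2 = [[1, 4, 2, -2]]^T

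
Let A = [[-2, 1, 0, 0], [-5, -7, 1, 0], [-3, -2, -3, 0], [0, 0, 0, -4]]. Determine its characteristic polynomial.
xI - A = [[x + 2, -1, 0, 0], [5, x + 7, -1, 0], [3, 2, x + 3, 0], [0, 0, 0, x + 4]].

Expanding det(xI - A) along the first row:
det(xI - A) = + (x + 2)·det([[x + 7, -1, 0], [2, x + 3, 0], [0, 0, x + 4]]) - (-1)·det([[5, -1, 0], [3, x + 3, 0], [0, 0, x + 4]]) + (0)·det([[5, x + 7, 0], [3, 2, 0], [0, 0, x + 4]]) - (0)·det([[5, x + 7, -1], [3, 2, x + 3], [0, 0, 0]]).

Evaluating gives χ_A(x) = x^4 + 16x^3 + 96x^2 + 256x + 256 = (x + 4)^4.

χ_A(x) = (x + 4)^4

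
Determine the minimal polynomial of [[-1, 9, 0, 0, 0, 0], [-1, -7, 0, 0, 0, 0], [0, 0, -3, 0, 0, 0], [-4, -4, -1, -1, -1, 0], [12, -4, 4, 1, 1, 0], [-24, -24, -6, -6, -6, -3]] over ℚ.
m_A(x) = x^2(x + 3)(x + 4)^2

The characteristic polynomial factors as x^2(x + 3)^2(x + 4)^2. The minimal polynomial is ∏(x - λ)^{k_λ} where k_λ is the size of the largest Jordan block at λ.

For λ = -4: rank(A + 4I) = 5, and the largest Jordan block has size 2 (the smallest k with rank((A + 4I)^k) = rank((A + 4I)^(k+1))).
For λ = -3: rank(A + 3I) = 4, and the largest Jordan block has size 1 (the smallest k with rank((A + 3I)^k) = rank((A + 3I)^(k+1))).
For λ = 0: rank(A) = 5, and the largest Jordan block has size 2 (the smallest k with rank(A^k) = rank(A^(k+1))).

So m_A(x) = x^2(x + 3)(x + 4)^2.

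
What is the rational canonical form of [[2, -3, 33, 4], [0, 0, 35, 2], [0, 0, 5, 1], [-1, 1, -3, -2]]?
R = [[0, 0, 0, 25], [1, 0, 0, 0], [0, 1, 0, -1], [0, 0, 1, 5]]

The invariant factors of A (the non-unit diagonal entries of the Smith normal form of xI - A over ℚ[x]) are (x - 5)(x^3 + x + 5), each dividing the next. The characteristic polynomial is their product, (x - 5)(x^3 + x + 5).

The rational canonical form is the block-diagonal matrix of companion matrices C(f_i):
R = [[0, 0, 0, 25], [1, 0, 0, 0], [0, 1, 0, -1], [0, 0, 1, 5]].

Note the characteristic polynomial does not split into linear factors over ℚ, so A has no Jordan form over ℚ; the rational canonical form exists over any field.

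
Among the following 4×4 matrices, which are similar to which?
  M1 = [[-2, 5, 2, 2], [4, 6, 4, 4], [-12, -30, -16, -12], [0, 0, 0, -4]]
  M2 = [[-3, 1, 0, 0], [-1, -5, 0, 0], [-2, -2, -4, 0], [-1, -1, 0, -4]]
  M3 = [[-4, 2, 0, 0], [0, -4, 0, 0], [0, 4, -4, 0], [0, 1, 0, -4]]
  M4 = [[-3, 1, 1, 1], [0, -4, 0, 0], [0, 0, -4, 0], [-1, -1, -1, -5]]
Characteristic polynomials: χ_{M1} = (x + 4)^4, χ_{M2} = (x + 4)^4, χ_{M3} = (x + 4)^4, χ_{M4} = (x + 4)^4.

{M1, M2, M3, M4}: invariant factors x + 4, x + 4, (x + 4)^2.

Matrices are similar if and only if their invariant-factor lists agree; the partition into similarity classes is {M1, M2, M3, M4}.

1 class: {M1, M2, M3, M4}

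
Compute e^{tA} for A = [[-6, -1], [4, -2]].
A has Jordan form J = [[-4, 1], [0, -4]] with A = PJP^{-1}, so e^{tA} = P e^{tJ} P^{-1}.

For a Jordan block J_k(λ), e^{tJ_k(λ)} = e^{λt} · (I + tN + t^2 N^2/2! + ... + t^{k-1} N^{k-1}/(k-1)!) where N is the nilpotent superdiagonal part.

Assembling the blocks and conjugating back gives the entries of e^{tA} as shown above.

e^{tA} = [[(1 - 2*t)*e^{-4*t}, -t*e^{-4*t}], [4*t*e^{-4*t}, (2*t + 1)*e^{-4*t}]]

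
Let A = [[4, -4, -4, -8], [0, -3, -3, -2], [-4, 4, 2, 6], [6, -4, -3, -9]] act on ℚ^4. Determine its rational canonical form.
The invariant factors of A (the non-unit diagonal entries of the Smith normal form of xI - A over ℚ[x]) are x^2 + 3x + 4, x^2 + 3x + 4, each dividing the next. The characteristic polynomial is their product, (x^2 + 3x + 4)^2.

The rational canonical form is the block-diagonal matrix of companion matrices C(f_i):
R = [[0, -4, 0, 0], [1, -3, 0, 0], [0, 0, 0, -4], [0, 0, 1, -3]].

Note the characteristic polynomial does not split into linear factors over ℚ, so A has no Jordan form over ℚ; the rational canonical form exists over any field.

R = [[0, -4, 0, 0], [1, -3, 0, 0], [0, 0, 0, -4], [0, 0, 1, -3]]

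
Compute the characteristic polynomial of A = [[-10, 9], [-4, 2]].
xI - A = [[x + 10, -9], [4, x - 2]].

Expanding det(xI - A) along the first row:
det(xI - A) = + (x + 10)·det([[x - 2]]) - (-9)·det([[4]]).

Evaluating gives χ_A(x) = x^2 + 8x + 16 = (x + 4)^2.

χ_A(x) = (x + 4)^2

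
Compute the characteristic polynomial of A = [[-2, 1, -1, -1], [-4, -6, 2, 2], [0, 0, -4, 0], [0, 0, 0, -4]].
xI - A = [[x + 2, -1, 1, 1], [4, x + 6, -2, -2], [0, 0, x + 4, 0], [0, 0, 0, x + 4]].

Expanding det(xI - A) along the first row:
det(xI - A) = + (x + 2)·det([[x + 6, -2, -2], [0, x + 4, 0], [0, 0, x + 4]]) - (-1)·det([[4, -2, -2], [0, x + 4, 0], [0, 0, x + 4]]) + (1)·det([[4, x + 6, -2], [0, 0, 0], [0, 0, x + 4]]) - (1)·det([[4, x + 6, -2], [0, 0, x + 4], [0, 0, 0]]).

Evaluating gives χ_A(x) = x^4 + 16x^3 + 96x^2 + 256x + 256 = (x + 4)^4.

χ_A(x) = (x + 4)^4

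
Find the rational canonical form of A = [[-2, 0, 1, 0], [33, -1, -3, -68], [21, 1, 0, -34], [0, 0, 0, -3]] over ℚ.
R = [[-3, 0, 0, 0], [0, 0, 0, 48], [0, 1, 0, 16], [0, 0, 1, -3]]

The invariant factors of A (the non-unit diagonal entries of the Smith normal form of xI - A over ℚ[x]) are x + 3, (x - 4)(x + 3)(x + 4), each dividing the next. The characteristic polynomial is their product, (x - 4)(x + 3)^2(x + 4).

The rational canonical form is the block-diagonal matrix of companion matrices C(f_i):
R = [[-3, 0, 0, 0], [0, 0, 0, 48], [0, 1, 0, 16], [0, 0, 1, -3]].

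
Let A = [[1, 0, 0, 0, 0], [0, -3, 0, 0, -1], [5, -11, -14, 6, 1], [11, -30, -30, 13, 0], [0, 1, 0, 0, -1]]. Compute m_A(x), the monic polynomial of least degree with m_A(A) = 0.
The characteristic polynomial factors as (x - 1)^2(x + 2)^3. The minimal polynomial is ∏(x - λ)^{k_λ} where k_λ is the size of the largest Jordan block at λ.

For λ = -2: rank(A + 2I) = 3, and the largest Jordan block has size 2 (the smallest k with rank((A + 2I)^k) = rank((A + 2I)^(k+1))).
For λ = 1: rank(A - I) = 4, and the largest Jordan block has size 2 (the smallest k with rank((A - I)^k) = rank((A - I)^(k+1))).

So m_A(x) = (x - 1)^2(x + 2)^2.

m_A(x) = (x - 1)^2(x + 2)^2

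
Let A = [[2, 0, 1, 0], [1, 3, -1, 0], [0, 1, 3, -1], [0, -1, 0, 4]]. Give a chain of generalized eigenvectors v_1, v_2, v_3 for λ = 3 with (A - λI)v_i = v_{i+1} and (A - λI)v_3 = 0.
v_1 = [[1, 0, 0, 0]]^T, v_2 = [[-1, 1, 0, 0]]^T, v_3 = [[1, -1, 1, -1]]^T

We seek v_1 ∈ ker((A - 3I)^3) \ ker((A - 3I)^2), then set v_{i+1} = (A - 3I) v_i.

One such chain is v_1 = [[1, 0, 0, 0]]^T, v_2 = [[-1, 1, 0, 0]]^T, v_3 = [[1, -1, 1, -1]]^T. Check: (A - 3I) v_3 = [[0, 0, 0, 0]]^T = 0.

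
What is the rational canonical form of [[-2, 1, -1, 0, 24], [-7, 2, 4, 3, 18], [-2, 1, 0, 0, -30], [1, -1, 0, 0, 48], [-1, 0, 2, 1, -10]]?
The invariant factors of A (the non-unit diagonal entries of the Smith normal form of xI - A over ℚ[x]) are x(x + 1)(x + 3)^3, each dividing the next. The characteristic polynomial is their product, x(x + 1)(x + 3)^3.

The rational canonical form is the block-diagonal matrix of companion matrices C(f_i):
R = [[0, 0, 0, 0, 0], [1, 0, 0, 0, -27], [0, 1, 0, 0, -54], [0, 0, 1, 0, -36], [0, 0, 0, 1, -10]].

R = [[0, 0, 0, 0, 0], [1, 0, 0, 0, -27], [0, 1, 0, 0, -54], [0, 0, 1, 0, -36], [0, 0, 0, 1, -10]]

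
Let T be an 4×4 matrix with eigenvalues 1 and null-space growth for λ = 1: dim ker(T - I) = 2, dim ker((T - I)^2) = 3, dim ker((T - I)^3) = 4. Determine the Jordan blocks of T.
λ = 1: successive nullity increments [2, 1, 1] count blocks of size ≥ k; block sizes are [3, 1].

Jordan blocks: (1, 3), (1, 1)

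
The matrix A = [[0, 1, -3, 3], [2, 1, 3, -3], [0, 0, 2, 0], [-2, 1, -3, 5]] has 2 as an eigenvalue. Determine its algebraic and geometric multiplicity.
algebraic multiplicity 4, geometric multiplicity 3

The characteristic polynomial is (x - 2)^4, so the factor x - 2 appears with exponent 4: the algebraic multiplicity is 4.

rank(A - 2I) = 1, so the eigenspace has dimension 4 - 1 = 3: the geometric multiplicity is 3.

Since 3 < 4, A is not diagonalizable.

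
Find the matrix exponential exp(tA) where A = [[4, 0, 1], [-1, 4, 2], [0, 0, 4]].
A has Jordan form J = [[4, 1, 0], [0, 4, 1], [0, 0, 4]] with A = PJP^{-1}, so e^{tA} = P e^{tJ} P^{-1}.

For a Jordan block J_k(λ), e^{tJ_k(λ)} = e^{λt} · (I + tN + t^2 N^2/2! + ... + t^{k-1} N^{k-1}/(k-1)!) where N is the nilpotent superdiagonal part.

Assembling the blocks and conjugating back gives the entries of e^{tA} as shown above.

e^{tA} = [[e^{4*t}, 0, t*e^{4*t}], [-t*e^{4*t}, e^{4*t}, t*(4 - t)*e^{4*t}/2], [0, 0, e^{4*t}]]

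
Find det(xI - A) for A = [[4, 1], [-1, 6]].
xI - A = [[x - 4, -1], [1, x - 6]].

Expanding det(xI - A) along the first row:
det(xI - A) = + (x - 4)·det([[x - 6]]) - (-1)·det([[1]]).

Evaluating gives χ_A(x) = x^2 - 10x + 25 = (x - 5)^2.

χ_A(x) = (x - 5)^2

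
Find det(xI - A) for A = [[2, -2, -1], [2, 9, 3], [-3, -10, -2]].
χ_A(x) = (x - 3)^3

xI - A = [[x - 2, 2, 1], [-2, x - 9, -3], [3, 10, x + 2]].

Expanding det(xI - A) along the first row:
det(xI - A) = + (x - 2)·det([[x - 9, -3], [10, x + 2]]) - (2)·det([[-2, -3], [3, x + 2]]) + (1)·det([[-2, x - 9], [3, 10]]).

Evaluating gives χ_A(x) = x^3 - 9x^2 + 27x - 27 = (x - 3)^3.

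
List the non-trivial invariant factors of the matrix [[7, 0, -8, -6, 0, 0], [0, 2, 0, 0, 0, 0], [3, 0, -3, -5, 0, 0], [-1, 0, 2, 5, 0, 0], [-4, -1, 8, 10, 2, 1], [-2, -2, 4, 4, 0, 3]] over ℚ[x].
The Jordan structure of A has elementary divisors (x - 2)^2, (x - 3)^3, (x - 3). Arranging the block sizes at each eigenvalue in decreasing order and taking row products gives the invariant factors.

Invariant factors (smallest first, each dividing the next): x - 3, (x - 3)^3(x - 2)^2.

Check: the last factor (x - 3)^3(x - 2)^2 is the minimal polynomial, and the product (x - 3)^4(x - 2)^2 is the characteristic polynomial.

x - 3, (x - 3)^3(x - 2)^2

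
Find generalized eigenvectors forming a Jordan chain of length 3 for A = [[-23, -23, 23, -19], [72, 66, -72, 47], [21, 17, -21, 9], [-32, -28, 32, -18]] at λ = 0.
We seek v_1 ∈ ker(A^3) \ ker(A^2), then set v_{i+1} = A v_i.

One such chain is v_1 = [[0, -2, -1, 1]]^T, v_2 = [[4, -13, -4, 6]]^T, v_3 = [[1, 0, 1, 0]]^T. Check: A v_3 = [[0, 0, 0, 0]]^T = 0.

v_1 = [[0, -2, -1, 1]]^T, v_2 = [[4, -13, -4, 6]]^T, v_3 = [[1, 0, 1, 0]]^T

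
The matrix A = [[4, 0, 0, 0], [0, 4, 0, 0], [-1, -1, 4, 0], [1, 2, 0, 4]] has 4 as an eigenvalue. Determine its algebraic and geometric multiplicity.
algebraic multiplicity 4, geometric multiplicity 2

The characteristic polynomial is (x - 4)^4, so the factor x - 4 appears with exponent 4: the algebraic multiplicity is 4.

rank(A - 4I) = 2, so the eigenspace has dimension 4 - 2 = 2: the geometric multiplicity is 2.

Since 2 < 4, A is not diagonalizable.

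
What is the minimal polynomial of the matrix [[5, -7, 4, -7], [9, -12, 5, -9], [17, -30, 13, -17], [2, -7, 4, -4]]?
The characteristic polynomial factors as (x - 3)^2(x + 2)^2. The minimal polynomial is ∏(x - λ)^{k_λ} where k_λ is the size of the largest Jordan block at λ.

For λ = -2: rank(A + 2I) = 3, and the largest Jordan block has size 2 (the smallest k with rank((A + 2I)^k) = rank((A + 2I)^(k+1))).
For λ = 3: rank(A - 3I) = 3, and the largest Jordan block has size 2 (the smallest k with rank((A - 3I)^k) = rank((A - 3I)^(k+1))).

So m_A(x) = (x - 3)^2(x + 2)^2.

m_A(x) = (x - 3)^2(x + 2)^2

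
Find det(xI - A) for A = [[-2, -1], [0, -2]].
χ_A(x) = (x + 2)^2

xI - A = [[x + 2, 1], [0, x + 2]].

Expanding det(xI - A) along the first row:
det(xI - A) = + (x + 2)·det([[x + 2]]) - (1)·det([[0]]).

Evaluating gives χ_A(x) = x^2 + 4x + 4 = (x + 2)^2.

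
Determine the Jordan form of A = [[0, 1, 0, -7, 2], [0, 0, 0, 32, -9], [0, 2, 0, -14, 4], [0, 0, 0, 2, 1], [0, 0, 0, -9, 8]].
The characteristic polynomial is det(xI - A) = x^3(x - 5)^2, so the eigenvalues are 0 (algebraic multiplicity 3), 5 (algebraic multiplicity 2).

For λ = 0: rank(A) = 3, rank(A^2) = 2. The eigenspace has dimension 5 - 3 = 2, so there are 2 Jordan blocks; the rank sequence gives block sizes [2, 1].

For λ = 5: rank(A - 5I) = 4, rank((A - 5I)^2) = 3. The eigenspace has dimension 5 - 4 = 1, so there is 1 Jordan block; the rank sequence gives block sizes [2].

Assembling the blocks gives the Jordan form J above.

J = [[0, 1, 0, 0, 0], [0, 0, 0, 0, 0], [0, 0, 0, 0, 0], [0, 0, 0, 5, 1], [0, 0, 0, 0, 5]]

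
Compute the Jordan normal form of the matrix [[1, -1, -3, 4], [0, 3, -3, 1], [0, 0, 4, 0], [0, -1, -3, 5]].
The characteristic polynomial is det(xI - A) = (x - 4)^3(x - 1), so the eigenvalues are 1 (algebraic multiplicity 1), 4 (algebraic multiplicity 3).

For λ = 1: algebraic multiplicity 1 gives one 1×1 block.

For λ = 4: rank(A - 4I) = 2, rank((A - 4I)^2) = 1. The eigenspace has dimension 4 - 2 = 2, so there are 2 Jordan blocks; the rank sequence gives block sizes [2, 1].

Assembling the blocks gives the Jordan form J above.

J = [[1, 0, 0, 0], [0, 4, 1, 0], [0, 0, 4, 0], [0, 0, 0, 4]]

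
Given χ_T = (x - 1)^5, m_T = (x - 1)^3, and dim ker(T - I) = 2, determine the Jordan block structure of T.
λ = 1: algebraic multiplicity 5 (exponent in χ_T), largest block size 3 (exponent in m_T), 2 blocks (geometric multiplicity). These force block sizes [3, 2].

Jordan blocks: (1, 3), (1, 2)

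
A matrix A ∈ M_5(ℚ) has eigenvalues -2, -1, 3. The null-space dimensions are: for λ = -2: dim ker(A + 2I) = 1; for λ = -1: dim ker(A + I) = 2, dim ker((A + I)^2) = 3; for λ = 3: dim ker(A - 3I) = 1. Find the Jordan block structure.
λ = -2: successive nullity increments [1] count blocks of size ≥ k; block sizes are [1].
λ = -1: successive nullity increments [2, 1] count blocks of size ≥ k; block sizes are [2, 1].
λ = 3: successive nullity increments [1] count blocks of size ≥ k; block sizes are [1].

Jordan blocks: (-2, 1), (-1, 2), (-1, 1), (3, 1)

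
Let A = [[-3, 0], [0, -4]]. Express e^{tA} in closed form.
A has Jordan form J = [[-4, 0], [0, -3]] with A = PJP^{-1}, so e^{tA} = P e^{tJ} P^{-1}.

For a Jordan block J_k(λ), e^{tJ_k(λ)} = e^{λt} · (I + tN + t^2 N^2/2! + ... + t^{k-1} N^{k-1}/(k-1)!) where N is the nilpotent superdiagonal part.

Assembling the blocks and conjugating back gives the entries of e^{tA} as shown above.

e^{tA} = [[e^{-3*t}, 0], [0, e^{-4*t}]]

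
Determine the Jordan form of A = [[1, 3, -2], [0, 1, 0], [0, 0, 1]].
J = [[1, 1, 0], [0, 1, 0], [0, 0, 1]]

The characteristic polynomial is det(xI - A) = (x - 1)^3, so the eigenvalues are 1 (algebraic multiplicity 3).

For λ = 1: rank(A - I) = 1, rank((A - I)^2) = 0. The eigenspace has dimension 3 - 1 = 2, so there are 2 Jordan blocks; the rank sequence gives block sizes [2, 1].

Assembling the blocks gives the Jordan form J above.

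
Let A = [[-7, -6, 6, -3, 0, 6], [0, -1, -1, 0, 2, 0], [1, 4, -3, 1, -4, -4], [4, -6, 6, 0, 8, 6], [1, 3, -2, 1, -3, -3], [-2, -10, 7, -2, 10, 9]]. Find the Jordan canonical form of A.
J = [[-4, 0, 0, 0, 0, 0], [0, -1, 1, 0, 0, 0], [0, 0, -1, 1, 0, 0], [0, 0, 0, -1, 0, 0], [0, 0, 0, 0, 1, 1], [0, 0, 0, 0, 0, 1]]

The characteristic polynomial is det(xI - A) = (x - 1)^2(x + 1)^3(x + 4), so the eigenvalues are -4 (algebraic multiplicity 1), -1 (algebraic multiplicity 3), 1 (algebraic multiplicity 2).

For λ = -4: algebraic multiplicity 1 gives one 1×1 block.

For λ = -1: rank(A + I) = 5, rank((A + I)^2) = 4, rank((A + I)^3) = 3. The eigenspace has dimension 6 - 5 = 1, so there is 1 Jordan block; the rank sequence gives block sizes [3].

For λ = 1: rank(A - I) = 5, rank((A - I)^2) = 4. The eigenspace has dimension 6 - 5 = 1, so there is 1 Jordan block; the rank sequence gives block sizes [2].

Assembling the blocks gives the Jordan form J above.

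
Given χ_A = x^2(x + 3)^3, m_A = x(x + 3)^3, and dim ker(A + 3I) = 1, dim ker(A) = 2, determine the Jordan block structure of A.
λ = -3: algebraic multiplicity 3 (exponent in χ_A), largest block size 3 (exponent in m_A), 1 block (geometric multiplicity). This forces block sizes [3].
λ = 0: algebraic multiplicity 2 (exponent in χ_A), largest block size 1 (exponent in m_A), 2 blocks (geometric multiplicity). These force block sizes [1, 1].

Jordan blocks: (-3, 3), (0, 1), (0, 1)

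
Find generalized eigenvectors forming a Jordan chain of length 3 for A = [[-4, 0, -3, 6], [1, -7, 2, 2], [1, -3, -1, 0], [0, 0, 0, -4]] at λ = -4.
We seek v_1 ∈ ker((A + 4I)^3) \ ker((A + 4I)^2), then set v_{i+1} = (A + 4I) v_i.

One such chain is v_1 = [[-2, -1, 0, 0]]^T, v_2 = [[0, 1, 1, 0]]^T, v_3 = [[-3, -1, 0, 0]]^T. Check: (A + 4I) v_3 = [[0, 0, 0, 0]]^T = 0.

v_1 = [[-2, -1, 0, 0]]^T, v_2 = [[0, 1, 1, 0]]^T, v_3 = [[-3, -1, 0, 0]]^T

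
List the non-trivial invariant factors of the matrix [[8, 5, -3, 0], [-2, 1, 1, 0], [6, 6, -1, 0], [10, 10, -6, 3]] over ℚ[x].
The Jordan structure of A has elementary divisors (x - 2), (x - 3)^2, (x - 3). Arranging the block sizes at each eigenvalue in decreasing order and taking row products gives the invariant factors.

Invariant factors (smallest first, each dividing the next): x - 3, (x - 3)^2(x - 2).

Check: the last factor (x - 3)^2(x - 2) is the minimal polynomial, and the product (x - 3)^3(x - 2) is the characteristic polynomial.

x - 3, (x - 3)^2(x - 2)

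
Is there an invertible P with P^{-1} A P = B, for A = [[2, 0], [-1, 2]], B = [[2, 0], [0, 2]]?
Both have characteristic polynomial (x - 2)^2, but the minimal polynomial of A is (x - 2)^2 while the minimal polynomial of B is x - 2. The minimal polynomial is a similarity invariant, so A and B are not similar.

No.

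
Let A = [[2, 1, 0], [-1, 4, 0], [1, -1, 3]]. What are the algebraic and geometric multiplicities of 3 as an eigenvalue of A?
algebraic multiplicity 3, geometric multiplicity 2

The characteristic polynomial is (x - 3)^3, so the factor x - 3 appears with exponent 3: the algebraic multiplicity is 3.

rank(A - 3I) = 1, so the eigenspace has dimension 3 - 1 = 2: the geometric multiplicity is 2.

Since 2 < 3, A is not diagonalizable.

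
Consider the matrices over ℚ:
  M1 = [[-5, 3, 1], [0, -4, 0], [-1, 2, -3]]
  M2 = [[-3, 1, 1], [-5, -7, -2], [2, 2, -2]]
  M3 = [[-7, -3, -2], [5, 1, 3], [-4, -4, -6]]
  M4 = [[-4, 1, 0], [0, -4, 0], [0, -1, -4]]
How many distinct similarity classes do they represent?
2 classes: {M1, M2, M3}, {M4}

Characteristic polynomials: χ_{M1} = (x + 4)^3, χ_{M2} = (x + 4)^3, χ_{M3} = (x + 4)^3, χ_{M4} = (x + 4)^3.

{M1, M2, M3}: invariant factors (x + 4)^3.

{M4}: invariant factors x + 4, (x + 4)^2.

Matrices are similar if and only if their invariant-factor lists agree; the partition into similarity classes is {M1, M2, M3}, {M4}.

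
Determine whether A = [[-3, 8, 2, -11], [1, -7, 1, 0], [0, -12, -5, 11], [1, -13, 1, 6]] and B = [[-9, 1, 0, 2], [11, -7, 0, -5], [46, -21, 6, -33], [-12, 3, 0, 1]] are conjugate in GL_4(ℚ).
Two matrices over a field are similar if and only if they have the same invariant factors.

Both A and B have characteristic polynomial (x - 6)(x + 5)^3 and minimal polynomial (x - 6)(x + 5)^3. Computing further, both have invariant factors (x - 6)(x + 5)^3. Hence A and B are similar.

Yes.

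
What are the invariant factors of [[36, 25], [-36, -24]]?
(x - 6)^2

The Jordan structure of A has elementary divisors (x - 6)^2. Arranging the block sizes at each eigenvalue in decreasing order and taking row products gives the invariant factors.

Invariant factors (smallest first, each dividing the next): (x - 6)^2.

Check: the last factor (x - 6)^2 is the minimal polynomial, and the product (x - 6)^2 is the characteristic polynomial.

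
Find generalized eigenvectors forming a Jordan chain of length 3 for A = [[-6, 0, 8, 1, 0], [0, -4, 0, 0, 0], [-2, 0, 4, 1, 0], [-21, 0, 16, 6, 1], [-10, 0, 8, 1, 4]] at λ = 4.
We seek v_1 ∈ ker((A - 4I)^3) \ ker((A - 4I)^2), then set v_{i+1} = (A - 4I) v_i.

One such chain is v_1 = [[0, 0, 0, 0, 1]]^T, v_2 = [[0, 0, 0, 1, 0]]^T, v_3 = [[1, 0, 1, 2, 1]]^T. Check: (A - 4I) v_3 = [[0, 0, 0, 0, 0]]^T = 0.

v_1 = [[0, 0, 0, 0, 1]]^T, v_2 = [[0, 0, 0, 1, 0]]^T, v_3 = [[1, 0, 1, 2, 1]]^T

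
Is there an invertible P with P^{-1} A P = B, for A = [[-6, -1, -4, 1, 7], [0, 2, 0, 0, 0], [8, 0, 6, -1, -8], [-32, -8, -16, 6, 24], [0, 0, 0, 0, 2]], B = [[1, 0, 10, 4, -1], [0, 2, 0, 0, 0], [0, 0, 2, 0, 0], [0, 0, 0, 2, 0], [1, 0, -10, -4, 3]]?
No.

Both have characteristic polynomial (x - 2)^5 and minimal polynomial (x - 2)^2. But rank(A - 2I) = 2 for A while rank(B - 2I) = 1 for B, so the number of Jordan blocks at λ = 2 differs. A and B are not similar.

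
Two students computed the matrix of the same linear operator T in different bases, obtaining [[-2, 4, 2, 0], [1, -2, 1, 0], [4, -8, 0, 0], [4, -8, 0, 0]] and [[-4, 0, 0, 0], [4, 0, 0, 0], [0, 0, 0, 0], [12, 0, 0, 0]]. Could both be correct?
Both have characteristic polynomial x^3(x + 4), but the minimal polynomial of A is x^2(x + 4) while the minimal polynomial of B is x(x + 4). The minimal polynomial is a similarity invariant, so A and B are not similar.

No.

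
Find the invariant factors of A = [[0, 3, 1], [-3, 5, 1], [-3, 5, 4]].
The Jordan structure of A has elementary divisors (x - 3)^3. Arranging the block sizes at each eigenvalue in decreasing order and taking row products gives the invariant factors.

Invariant factors (smallest first, each dividing the next): (x - 3)^3.

Check: the last factor (x - 3)^3 is the minimal polynomial, and the product (x - 3)^3 is the characteristic polynomial.

(x - 3)^3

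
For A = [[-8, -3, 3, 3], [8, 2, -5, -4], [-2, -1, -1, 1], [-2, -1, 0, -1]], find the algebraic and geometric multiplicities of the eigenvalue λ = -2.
algebraic multiplicity 4, geometric multiplicity 2

The characteristic polynomial is (x + 2)^4, so the factor x + 2 appears with exponent 4: the algebraic multiplicity is 4.

rank(A + 2I) = 2, so the eigenspace has dimension 4 - 2 = 2: the geometric multiplicity is 2.

Since 2 < 4, A is not diagonalizable.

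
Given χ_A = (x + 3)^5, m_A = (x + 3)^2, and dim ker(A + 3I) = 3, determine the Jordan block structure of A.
λ = -3: algebraic multiplicity 5 (exponent in χ_A), largest block size 2 (exponent in m_A), 3 blocks (geometric multiplicity). These force block sizes [2, 2, 1].

Jordan blocks: (-3, 2), (-3, 2), (-3, 1)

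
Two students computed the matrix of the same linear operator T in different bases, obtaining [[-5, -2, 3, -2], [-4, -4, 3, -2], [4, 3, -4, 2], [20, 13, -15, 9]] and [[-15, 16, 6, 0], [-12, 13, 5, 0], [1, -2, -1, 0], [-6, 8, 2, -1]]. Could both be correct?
Two matrices over a field are similar if and only if they have the same invariant factors.

Both A and B have characteristic polynomial (x + 1)^4 and minimal polynomial (x + 1)^3. Computing further, both have invariant factors x + 1, (x + 1)^3. Hence A and B are similar.

Yes.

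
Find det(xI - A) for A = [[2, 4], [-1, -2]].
χ_A(x) = x^2

xI - A = [[x - 2, -4], [1, x + 2]].

Expanding det(xI - A) along the first row:
det(xI - A) = + (x - 2)·det([[x + 2]]) - (-4)·det([[1]]).

Evaluating gives χ_A(x) = x^2.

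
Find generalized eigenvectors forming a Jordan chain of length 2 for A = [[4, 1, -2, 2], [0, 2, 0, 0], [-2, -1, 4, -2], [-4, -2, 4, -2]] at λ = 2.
We seek v_1 ∈ ker((A - 2I)^2) \ ker(A - 2I), then set v_{i+1} = (A - 2I) v_i.

One such chain is v_1 = [[0, 1, 0, 0]]^T, v_2 = [[1, 0, -1, -2]]^T. Check: (A - 2I) v_2 = [[0, 0, 0, 0]]^T = 0.

v_1 = [[0, 1, 0, 0]]^T, v_2 = [[1, 0, -1, -2]]^T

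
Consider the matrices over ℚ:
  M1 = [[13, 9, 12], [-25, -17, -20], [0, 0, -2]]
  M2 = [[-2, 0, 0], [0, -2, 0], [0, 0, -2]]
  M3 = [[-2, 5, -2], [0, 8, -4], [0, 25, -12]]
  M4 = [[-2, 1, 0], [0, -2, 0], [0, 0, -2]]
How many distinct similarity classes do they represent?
2 classes: {M1, M3, M4}, {M2}

Characteristic polynomials: χ_{M1} = (x + 2)^3, χ_{M2} = (x + 2)^3, χ_{M3} = (x + 2)^3, χ_{M4} = (x + 2)^3.

{M1, M3, M4}: invariant factors x + 2, (x + 2)^2.

{M2}: invariant factors x + 2, x + 2, x + 2.

Matrices are similar if and only if their invariant-factor lists agree; the partition into similarity classes is {M1, M3, M4}, {M2}.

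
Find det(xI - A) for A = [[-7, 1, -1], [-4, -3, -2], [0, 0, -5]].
xI - A = [[x + 7, -1, 1], [4, x + 3, 2], [0, 0, x + 5]].

Expanding det(xI - A) along the first row:
det(xI - A) = + (x + 7)·det([[x + 3, 2], [0, x + 5]]) - (-1)·det([[4, 2], [0, x + 5]]) + (1)·det([[4, x + 3], [0, 0]]).

Evaluating gives χ_A(x) = x^3 + 15x^2 + 75x + 125 = (x + 5)^3.

χ_A(x) = (x + 5)^3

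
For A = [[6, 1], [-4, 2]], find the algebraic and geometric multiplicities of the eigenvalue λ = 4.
algebraic multiplicity 2, geometric multiplicity 1

The characteristic polynomial is (x - 4)^2, so the factor x - 4 appears with exponent 2: the algebraic multiplicity is 2.

rank(A - 4I) = 1, so the eigenspace has dimension 2 - 1 = 1: the geometric multiplicity is 1.

Since 1 < 2, A is not diagonalizable.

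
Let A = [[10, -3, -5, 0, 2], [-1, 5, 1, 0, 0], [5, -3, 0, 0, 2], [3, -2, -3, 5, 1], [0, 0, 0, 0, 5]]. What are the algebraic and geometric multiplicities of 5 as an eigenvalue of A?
algebraic multiplicity 5, geometric multiplicity 2

The characteristic polynomial is (x - 5)^5, so the factor x - 5 appears with exponent 5: the algebraic multiplicity is 5.

rank(A - 5I) = 3, so the eigenspace has dimension 5 - 3 = 2: the geometric multiplicity is 2.

Since 2 < 5, A is not diagonalizable.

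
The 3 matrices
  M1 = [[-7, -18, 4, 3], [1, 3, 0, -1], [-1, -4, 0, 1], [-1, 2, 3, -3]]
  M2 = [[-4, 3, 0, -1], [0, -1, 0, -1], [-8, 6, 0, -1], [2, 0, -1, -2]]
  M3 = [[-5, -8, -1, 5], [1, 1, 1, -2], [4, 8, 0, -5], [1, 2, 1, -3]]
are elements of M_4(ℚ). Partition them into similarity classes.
Characteristic polynomials: χ_{M1} = (x + 1)^3(x + 4), χ_{M2} = (x + 1)^3(x + 4), χ_{M3} = (x + 1)^3(x + 4).

{M1, M2}: invariant factors (x + 1)^3(x + 4).

{M3}: invariant factors x + 1, (x + 1)^2(x + 4).

Matrices are similar if and only if their invariant-factor lists agree; the partition into similarity classes is {M1, M2}, {M3}.

2 classes: {M1, M2}, {M3}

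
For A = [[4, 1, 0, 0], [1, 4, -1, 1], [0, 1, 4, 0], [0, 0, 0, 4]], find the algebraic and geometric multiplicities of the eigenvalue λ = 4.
algebraic multiplicity 4, geometric multiplicity 2

The characteristic polynomial is (x - 4)^4, so the factor x - 4 appears with exponent 4: the algebraic multiplicity is 4.

rank(A - 4I) = 2, so the eigenspace has dimension 4 - 2 = 2: the geometric multiplicity is 2.

Since 2 < 4, A is not diagonalizable.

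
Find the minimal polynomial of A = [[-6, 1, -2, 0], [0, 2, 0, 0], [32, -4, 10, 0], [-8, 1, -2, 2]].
The characteristic polynomial factors as (x - 2)^4. The minimal polynomial is ∏(x - λ)^{k_λ} where k_λ is the size of the largest Jordan block at λ.

For λ = 2: rank(A - 2I) = 1, and the largest Jordan block has size 2 (the smallest k with rank((A - 2I)^k) = rank((A - 2I)^(k+1))).

So m_A(x) = (x - 2)^2.

m_A(x) = (x - 2)^2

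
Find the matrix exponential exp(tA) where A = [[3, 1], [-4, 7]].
A has Jordan form J = [[5, 1], [0, 5]] with A = PJP^{-1}, so e^{tA} = P e^{tJ} P^{-1}.

For a Jordan block J_k(λ), e^{tJ_k(λ)} = e^{λt} · (I + tN + t^2 N^2/2! + ... + t^{k-1} N^{k-1}/(k-1)!) where N is the nilpotent superdiagonal part.

Assembling the blocks and conjugating back gives the entries of e^{tA} as shown above.

e^{tA} = [[(1 - 2*t)*e^{5*t}, t*e^{5*t}], [-4*t*e^{5*t}, (2*t + 1)*e^{5*t}]]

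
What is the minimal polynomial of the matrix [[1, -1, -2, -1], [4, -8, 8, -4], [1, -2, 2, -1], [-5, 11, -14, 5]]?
m_A(x) = x^2

The characteristic polynomial factors as x^4. The minimal polynomial is ∏(x - λ)^{k_λ} where k_λ is the size of the largest Jordan block at λ.

For λ = 0: rank(A) = 2, and the largest Jordan block has size 2 (the smallest k with rank(A^k) = rank(A^(k+1))).

So m_A(x) = x^2.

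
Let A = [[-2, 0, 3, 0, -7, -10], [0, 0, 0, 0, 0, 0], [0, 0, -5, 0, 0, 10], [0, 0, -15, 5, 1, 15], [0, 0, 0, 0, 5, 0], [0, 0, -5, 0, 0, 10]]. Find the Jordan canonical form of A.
The characteristic polynomial is det(xI - A) = x^2(x - 5)^3(x + 2), so the eigenvalues are -2 (algebraic multiplicity 1), 0 (algebraic multiplicity 2), 5 (algebraic multiplicity 3).

For λ = -2: algebraic multiplicity 1 gives one 1×1 block.

For λ = 0: rank(A) = 4. The eigenspace has dimension 6 - 4 = 2, so there are 2 Jordan blocks; the rank sequence gives block sizes [1, 1].

For λ = 5: rank(A - 5I) = 4, rank((A - 5I)^2) = 3. The eigenspace has dimension 6 - 4 = 2, so there are 2 Jordan blocks; the rank sequence gives block sizes [2, 1].

Assembling the blocks gives the Jordan form J above.

J = [[-2, 0, 0, 0, 0, 0], [0, 0, 0, 0, 0, 0], [0, 0, 0, 0, 0, 0], [0, 0, 0, 5, 1, 0], [0, 0, 0, 0, 5, 0], [0, 0, 0, 0, 0, 5]]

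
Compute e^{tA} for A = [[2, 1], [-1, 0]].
e^{tA} = [[(t + 1)*e^{t}, t*e^{t}], [-t*e^{t}, (1 - t)*e^{t}]]

A has Jordan form J = [[1, 1], [0, 1]] with A = PJP^{-1}, so e^{tA} = P e^{tJ} P^{-1}.

For a Jordan block J_k(λ), e^{tJ_k(λ)} = e^{λt} · (I + tN + t^2 N^2/2! + ... + t^{k-1} N^{k-1}/(k-1)!) where N is the nilpotent superdiagonal part.

Assembling the blocks and conjugating back gives the entries of e^{tA} as shown above.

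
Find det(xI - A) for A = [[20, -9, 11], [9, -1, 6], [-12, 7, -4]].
χ_A(x) = (x - 5)^3

xI - A = [[x - 20, 9, -11], [-9, x + 1, -6], [12, -7, x + 4]].

Expanding det(xI - A) along the first row:
det(xI - A) = + (x - 20)·det([[x + 1, -6], [-7, x + 4]]) - (9)·det([[-9, -6], [12, x + 4]]) + (-11)·det([[-9, x + 1], [12, -7]]).

Evaluating gives χ_A(x) = x^3 - 15x^2 + 75x - 125 = (x - 5)^3.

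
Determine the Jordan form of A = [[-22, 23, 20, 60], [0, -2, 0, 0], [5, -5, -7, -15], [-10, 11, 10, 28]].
The characteristic polynomial is det(xI - A) = (x - 3)(x + 2)^3, so the eigenvalues are -2 (algebraic multiplicity 3), 3 (algebraic multiplicity 1).

For λ = -2: rank(A + 2I) = 2, rank((A + 2I)^2) = 1. The eigenspace has dimension 4 - 2 = 2, so there are 2 Jordan blocks; the rank sequence gives block sizes [2, 1].

For λ = 3: algebraic multiplicity 1 gives one 1×1 block.

Assembling the blocks gives the Jordan form J above.

J = [[-2, 1, 0, 0], [0, -2, 0, 0], [0, 0, -2, 0], [0, 0, 0, 3]]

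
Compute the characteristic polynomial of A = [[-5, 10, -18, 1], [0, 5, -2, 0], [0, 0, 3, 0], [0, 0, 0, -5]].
xI - A = [[x + 5, -10, 18, -1], [0, x - 5, 2, 0], [0, 0, x - 3, 0], [0, 0, 0, x + 5]].

Expanding det(xI - A) along the first row:
det(xI - A) = + (x + 5)·det([[x - 5, 2, 0], [0, x - 3, 0], [0, 0, x + 5]]) - (-10)·det([[0, 2, 0], [0, x - 3, 0], [0, 0, x + 5]]) + (18)·det([[0, x - 5, 0], [0, 0, 0], [0, 0, x + 5]]) - (-1)·det([[0, x - 5, 2], [0, 0, x - 3], [0, 0, 0]]).

Evaluating gives χ_A(x) = x^4 + 2x^3 - 40x^2 - 50x + 375 = (x - 5)(x - 3)(x + 5)^2.

χ_A(x) = (x - 5)(x - 3)(x + 5)^2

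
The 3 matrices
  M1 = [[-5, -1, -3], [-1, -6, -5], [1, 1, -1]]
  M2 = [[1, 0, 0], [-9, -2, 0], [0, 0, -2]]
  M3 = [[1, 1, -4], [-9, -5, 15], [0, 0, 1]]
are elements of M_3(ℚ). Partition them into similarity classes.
3 classes: {M1}, {M2}, {M3}

Characteristic polynomials: χ_{M1} = (x + 4)^3, χ_{M2} = (x - 1)(x + 2)^2, χ_{M3} = (x - 1)(x + 2)^2.

{M1}: invariant factors (x + 4)^3.

{M2}: invariant factors x + 2, (x - 1)(x + 2).

{M3}: invariant factors (x - 1)(x + 2)^2.

Matrices are similar if and only if their invariant-factor lists agree; the partition into similarity classes is {M1}, {M2}, {M3}.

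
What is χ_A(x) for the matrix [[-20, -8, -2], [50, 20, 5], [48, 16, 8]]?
χ_A(x) = x(x - 4)^2

xI - A = [[x + 20, 8, 2], [-50, x - 20, -5], [-48, -16, x - 8]].

Expanding det(xI - A) along the first row:
det(xI - A) = + (x + 20)·det([[x - 20, -5], [-16, x - 8]]) - (8)·det([[-50, -5], [-48, x - 8]]) + (2)·det([[-50, x - 20], [-48, -16]]).

Evaluating gives χ_A(x) = x^3 - 8x^2 + 16x = x(x - 4)^2.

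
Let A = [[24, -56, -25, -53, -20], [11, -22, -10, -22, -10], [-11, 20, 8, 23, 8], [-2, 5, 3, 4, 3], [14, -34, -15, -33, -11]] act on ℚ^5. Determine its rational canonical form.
The invariant factors of A (the non-unit diagonal entries of the Smith normal form of xI - A over ℚ[x]) are (x - 1)(x^2 - x + 3)^2, each dividing the next. The characteristic polynomial is their product, (x - 1)(x^2 - x + 3)^2.

The rational canonical form is the block-diagonal matrix of companion matrices C(f_i):
R = [[0, 0, 0, 0, 9], [1, 0, 0, 0, -15], [0, 1, 0, 0, 13], [0, 0, 1, 0, -9], [0, 0, 0, 1, 3]].

Note the characteristic polynomial does not split into linear factors over ℚ, so A has no Jordan form over ℚ; the rational canonical form exists over any field.

R = [[0, 0, 0, 0, 9], [1, 0, 0, 0, -15], [0, 1, 0, 0, 13], [0, 0, 1, 0, -9], [0, 0, 0, 1, 3]]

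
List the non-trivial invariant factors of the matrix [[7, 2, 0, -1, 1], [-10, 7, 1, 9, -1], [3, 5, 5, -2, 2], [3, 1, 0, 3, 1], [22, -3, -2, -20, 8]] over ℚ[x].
(x - 6)^2, (x - 6)^3

The Jordan structure of A has elementary divisors (x - 6)^3, (x - 6)^2. Arranging the block sizes at each eigenvalue in decreasing order and taking row products gives the invariant factors.

Invariant factors (smallest first, each dividing the next): (x - 6)^2, (x - 6)^3.

Check: the last factor (x - 6)^3 is the minimal polynomial, and the product (x - 6)^5 is the characteristic polynomial.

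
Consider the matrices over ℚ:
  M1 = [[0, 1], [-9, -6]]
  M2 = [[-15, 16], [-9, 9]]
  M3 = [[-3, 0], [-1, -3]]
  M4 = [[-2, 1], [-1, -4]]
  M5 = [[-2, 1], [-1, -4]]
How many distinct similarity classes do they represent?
Characteristic polynomials: χ_{M1} = (x + 3)^2, χ_{M2} = (x + 3)^2, χ_{M3} = (x + 3)^2, χ_{M4} = (x + 3)^2, χ_{M5} = (x + 3)^2.

{M1, M2, M3, M4, M5}: invariant factors (x + 3)^2.

Matrices are similar if and only if their invariant-factor lists agree; the partition into similarity classes is {M1, M2, M3, M4, M5}.

1 class: {M1, M2, M3, M4, M5}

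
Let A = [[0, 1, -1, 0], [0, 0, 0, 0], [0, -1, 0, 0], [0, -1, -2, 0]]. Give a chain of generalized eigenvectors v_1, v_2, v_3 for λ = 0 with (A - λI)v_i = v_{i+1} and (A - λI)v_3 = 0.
v_1 = [[0, 1, 1, 2]]^T, v_2 = [[0, 0, -1, -3]]^T, v_3 = [[1, 0, 0, 2]]^T

We seek v_1 ∈ ker(A^3) \ ker(A^2), then set v_{i+1} = A v_i.

One such chain is v_1 = [[0, 1, 1, 2]]^T, v_2 = [[0, 0, -1, -3]]^T, v_3 = [[1, 0, 0, 2]]^T. Check: A v_3 = [[0, 0, 0, 0]]^T = 0.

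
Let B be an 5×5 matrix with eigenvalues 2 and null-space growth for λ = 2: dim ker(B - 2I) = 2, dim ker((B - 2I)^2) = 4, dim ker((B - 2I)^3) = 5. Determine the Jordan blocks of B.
Jordan blocks: (2, 3), (2, 2)

λ = 2: successive nullity increments [2, 2, 1] count blocks of size ≥ k; block sizes are [3, 2].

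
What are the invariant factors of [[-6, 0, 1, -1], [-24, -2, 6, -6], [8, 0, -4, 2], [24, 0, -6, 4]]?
The Jordan structure of A has elementary divisors (x + 2)^2, (x + 2), (x + 2). Arranging the block sizes at each eigenvalue in decreasing order and taking row products gives the invariant factors.

Invariant factors (smallest first, each dividing the next): x + 2, x + 2, (x + 2)^2.

Check: the last factor (x + 2)^2 is the minimal polynomial, and the product (x + 2)^4 is the characteristic polynomial.

x + 2, x + 2, (x + 2)^2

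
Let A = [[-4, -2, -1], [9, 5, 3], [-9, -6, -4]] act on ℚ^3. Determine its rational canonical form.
R = [[-1, 0, 0], [0, 0, -1], [0, 1, -2]]

The invariant factors of A (the non-unit diagonal entries of the Smith normal form of xI - A over ℚ[x]) are x + 1, (x + 1)^2, each dividing the next. The characteristic polynomial is their product, (x + 1)^3.

The rational canonical form is the block-diagonal matrix of companion matrices C(f_i):
R = [[-1, 0, 0], [0, 0, -1], [0, 1, -2]].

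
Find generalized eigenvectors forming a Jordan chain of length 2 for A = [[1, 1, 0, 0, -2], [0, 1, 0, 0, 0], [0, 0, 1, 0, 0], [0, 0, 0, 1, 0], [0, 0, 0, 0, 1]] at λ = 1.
v_1 = [[0, -1, 3, 0, -1]]^T, v_2 = [[1, 0, 0, 0, 0]]^T

We seek v_1 ∈ ker((A - I)^2) \ ker(A - I), then set v_{i+1} = (A - I) v_i.

One such chain is v_1 = [[0, -1, 3, 0, -1]]^T, v_2 = [[1, 0, 0, 0, 0]]^T. Check: (A - I) v_2 = [[0, 0, 0, 0, 0]]^T = 0.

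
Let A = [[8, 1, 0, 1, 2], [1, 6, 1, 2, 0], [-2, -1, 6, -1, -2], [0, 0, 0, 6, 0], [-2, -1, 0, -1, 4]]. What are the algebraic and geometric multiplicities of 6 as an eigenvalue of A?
algebraic multiplicity 5, geometric multiplicity 3

The characteristic polynomial is (x - 6)^5, so the factor x - 6 appears with exponent 5: the algebraic multiplicity is 5.

rank(A - 6I) = 2, so the eigenspace has dimension 5 - 2 = 3: the geometric multiplicity is 3.

Since 3 < 5, A is not diagonalizable.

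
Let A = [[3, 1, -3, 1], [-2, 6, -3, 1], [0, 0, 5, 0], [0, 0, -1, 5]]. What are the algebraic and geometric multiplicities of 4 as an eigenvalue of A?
algebraic multiplicity 1, geometric multiplicity 1

The characteristic polynomial is (x - 5)^3(x - 4), so the factor x - 4 appears with exponent 1: the algebraic multiplicity is 1.

rank(A - 4I) = 3, so the eigenspace has dimension 4 - 3 = 1: the geometric multiplicity is 1.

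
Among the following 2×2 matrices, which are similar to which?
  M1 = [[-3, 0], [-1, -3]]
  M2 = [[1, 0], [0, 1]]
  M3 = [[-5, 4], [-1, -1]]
Characteristic polynomials: χ_{M1} = (x + 3)^2, χ_{M2} = (x - 1)^2, χ_{M3} = (x + 3)^2.

{M1, M3}: invariant factors (x + 3)^2.

{M2}: invariant factors x - 1, x - 1.

Matrices are similar if and only if their invariant-factor lists agree; the partition into similarity classes is {M1, M3}, {M2}.

2 classes: {M1, M3}, {M2}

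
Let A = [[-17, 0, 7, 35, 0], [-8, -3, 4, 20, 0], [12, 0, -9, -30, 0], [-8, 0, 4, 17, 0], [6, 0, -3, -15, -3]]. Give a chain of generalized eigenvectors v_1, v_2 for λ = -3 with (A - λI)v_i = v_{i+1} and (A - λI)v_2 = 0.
v_1 = [[2, 0, -2, 1, 0]]^T, v_2 = [[-7, -4, 6, -4, 3]]^T

We seek v_1 ∈ ker((A + 3I)^2) \ ker(A + 3I), then set v_{i+1} = (A + 3I) v_i.

One such chain is v_1 = [[2, 0, -2, 1, 0]]^T, v_2 = [[-7, -4, 6, -4, 3]]^T. Check: (A + 3I) v_2 = [[0, 0, 0, 0, 0]]^T = 0.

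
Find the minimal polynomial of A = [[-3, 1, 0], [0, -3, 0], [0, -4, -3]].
m_A(x) = (x + 3)^2

The characteristic polynomial factors as (x + 3)^3. The minimal polynomial is ∏(x - λ)^{k_λ} where k_λ is the size of the largest Jordan block at λ.

For λ = -3: rank(A + 3I) = 1, and the largest Jordan block has size 2 (the smallest k with rank((A + 3I)^k) = rank((A + 3I)^(k+1))).

So m_A(x) = (x + 3)^2.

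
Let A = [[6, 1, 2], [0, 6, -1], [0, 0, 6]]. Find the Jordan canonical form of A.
The characteristic polynomial is det(xI - A) = (x - 6)^3, so the eigenvalues are 6 (algebraic multiplicity 3).

For λ = 6: rank(A - 6I) = 2, rank((A - 6I)^2) = 1, rank((A - 6I)^3) = 0. The eigenspace has dimension 3 - 2 = 1, so there is 1 Jordan block; the rank sequence gives block sizes [3].

Assembling the blocks gives the Jordan form J above.

J = [[6, 1, 0], [0, 6, 1], [0, 0, 6]]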